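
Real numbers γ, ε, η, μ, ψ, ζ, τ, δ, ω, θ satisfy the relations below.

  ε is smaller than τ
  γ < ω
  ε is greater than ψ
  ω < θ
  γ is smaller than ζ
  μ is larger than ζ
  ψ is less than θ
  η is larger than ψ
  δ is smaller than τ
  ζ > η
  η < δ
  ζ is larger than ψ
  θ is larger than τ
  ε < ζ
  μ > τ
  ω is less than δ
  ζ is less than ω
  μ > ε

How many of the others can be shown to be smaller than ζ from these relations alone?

4

The elements the relations force below ζ are ψ, γ, η, ε — no chain reaches any other.
That is 4.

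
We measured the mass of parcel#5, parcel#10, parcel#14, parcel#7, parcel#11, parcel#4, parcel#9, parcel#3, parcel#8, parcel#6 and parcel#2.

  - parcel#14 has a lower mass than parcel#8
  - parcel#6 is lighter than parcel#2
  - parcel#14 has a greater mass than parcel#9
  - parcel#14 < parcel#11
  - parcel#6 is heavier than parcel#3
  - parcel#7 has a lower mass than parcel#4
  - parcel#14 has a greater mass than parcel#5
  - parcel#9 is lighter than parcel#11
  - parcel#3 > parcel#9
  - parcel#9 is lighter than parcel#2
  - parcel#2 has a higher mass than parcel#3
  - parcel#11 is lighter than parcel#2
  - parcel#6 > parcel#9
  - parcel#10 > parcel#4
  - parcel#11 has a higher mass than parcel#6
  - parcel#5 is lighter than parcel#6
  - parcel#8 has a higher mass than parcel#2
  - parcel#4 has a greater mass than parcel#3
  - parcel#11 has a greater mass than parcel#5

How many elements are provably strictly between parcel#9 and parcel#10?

Chaining upward from parcel#9 reaches: parcel#3, parcel#6, parcel#14, parcel#11, parcel#2, parcel#4, parcel#8.
Chaining downward from parcel#10 reaches: parcel#7, parcel#3, parcel#4.
Strictly between parcel#9 and parcel#10 are those in both lists: parcel#3, parcel#4 — 2 elements.

2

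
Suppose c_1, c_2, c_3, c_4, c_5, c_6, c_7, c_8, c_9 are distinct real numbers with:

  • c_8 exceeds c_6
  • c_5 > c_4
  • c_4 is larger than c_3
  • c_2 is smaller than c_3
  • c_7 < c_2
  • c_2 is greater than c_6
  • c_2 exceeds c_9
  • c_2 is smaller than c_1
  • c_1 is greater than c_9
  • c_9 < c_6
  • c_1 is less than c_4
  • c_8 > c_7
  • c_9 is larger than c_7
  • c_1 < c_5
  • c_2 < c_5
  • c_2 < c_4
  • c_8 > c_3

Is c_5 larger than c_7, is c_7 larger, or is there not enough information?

c_5

Following the relations from c_7: c_7 < c_9 < c_6 < c_2 < c_1 < c_4 < c_5.
So c_5 is larger.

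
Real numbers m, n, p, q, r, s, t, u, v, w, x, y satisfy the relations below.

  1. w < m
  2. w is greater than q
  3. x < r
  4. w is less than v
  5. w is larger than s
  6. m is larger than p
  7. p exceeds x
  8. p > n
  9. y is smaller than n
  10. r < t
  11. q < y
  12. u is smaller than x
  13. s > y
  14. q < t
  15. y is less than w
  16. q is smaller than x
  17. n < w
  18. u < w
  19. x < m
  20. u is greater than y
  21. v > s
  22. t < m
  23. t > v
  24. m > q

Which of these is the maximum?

q is not greatest since q < x; y is not greatest since y < s; n is not greatest since n < w; s is not greatest since s < w; u is not greatest since u < x; x is not greatest since x < p; p is not greatest since p < m; w is not greatest since w < v; r is not greatest since r < t; v is not greatest since v < t; t is not greatest since t < m.
Only m has nothing above it, so m is the maximum.

m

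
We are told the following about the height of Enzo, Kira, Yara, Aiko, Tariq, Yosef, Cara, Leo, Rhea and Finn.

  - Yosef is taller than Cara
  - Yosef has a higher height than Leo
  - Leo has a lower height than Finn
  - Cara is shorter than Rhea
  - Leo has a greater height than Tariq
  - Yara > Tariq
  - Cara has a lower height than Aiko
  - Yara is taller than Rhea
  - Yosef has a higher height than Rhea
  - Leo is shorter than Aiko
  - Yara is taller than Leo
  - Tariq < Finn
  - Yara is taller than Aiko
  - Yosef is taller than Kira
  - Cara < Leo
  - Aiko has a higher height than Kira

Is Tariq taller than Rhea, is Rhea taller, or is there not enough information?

Following every chain through Tariq: above Tariq we get Leo, Finn, Aiko, Yara, Yosef.
Rhea is not reached, and no chain runs the other way from Rhea to Tariq.
So the given relations leave the order of Tariq and Rhea undetermined.

undetermined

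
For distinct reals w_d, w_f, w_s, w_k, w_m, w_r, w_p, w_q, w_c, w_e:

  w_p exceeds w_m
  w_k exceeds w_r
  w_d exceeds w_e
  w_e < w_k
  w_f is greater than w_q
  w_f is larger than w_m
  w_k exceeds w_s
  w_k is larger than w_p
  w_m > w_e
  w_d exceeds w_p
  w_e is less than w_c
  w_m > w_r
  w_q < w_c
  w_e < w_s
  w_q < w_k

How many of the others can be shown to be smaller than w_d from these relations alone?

4

Directly below w_d: w_e, w_p.
One step further: w_m (3 so far).
One step further: w_r (4 so far).
Nothing else is reachable below w_d; 4 in all.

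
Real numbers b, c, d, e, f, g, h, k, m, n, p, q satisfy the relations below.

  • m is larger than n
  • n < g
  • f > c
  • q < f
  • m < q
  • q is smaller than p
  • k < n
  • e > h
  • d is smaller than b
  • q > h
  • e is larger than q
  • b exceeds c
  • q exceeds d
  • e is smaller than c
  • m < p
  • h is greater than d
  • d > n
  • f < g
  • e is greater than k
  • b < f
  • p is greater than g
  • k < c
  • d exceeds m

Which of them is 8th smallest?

Piecing the relations together gives one ordering: k < n < m < d < h < q < e < c < b < f < g < p.
Counting 8 from the smallest end gives c.

c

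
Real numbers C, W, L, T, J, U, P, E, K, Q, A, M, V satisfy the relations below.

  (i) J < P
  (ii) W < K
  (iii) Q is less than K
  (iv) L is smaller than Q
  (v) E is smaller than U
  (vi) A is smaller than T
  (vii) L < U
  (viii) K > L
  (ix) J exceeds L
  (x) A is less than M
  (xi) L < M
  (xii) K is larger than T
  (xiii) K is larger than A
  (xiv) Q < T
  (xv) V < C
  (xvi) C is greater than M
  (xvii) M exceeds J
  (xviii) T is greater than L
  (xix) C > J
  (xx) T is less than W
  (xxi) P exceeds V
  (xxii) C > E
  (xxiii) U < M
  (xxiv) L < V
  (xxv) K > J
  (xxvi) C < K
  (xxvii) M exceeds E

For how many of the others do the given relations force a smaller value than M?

5

Directly below M: E, L, U, J, A.
No other element is forced below M by the given relations, so the count is 5.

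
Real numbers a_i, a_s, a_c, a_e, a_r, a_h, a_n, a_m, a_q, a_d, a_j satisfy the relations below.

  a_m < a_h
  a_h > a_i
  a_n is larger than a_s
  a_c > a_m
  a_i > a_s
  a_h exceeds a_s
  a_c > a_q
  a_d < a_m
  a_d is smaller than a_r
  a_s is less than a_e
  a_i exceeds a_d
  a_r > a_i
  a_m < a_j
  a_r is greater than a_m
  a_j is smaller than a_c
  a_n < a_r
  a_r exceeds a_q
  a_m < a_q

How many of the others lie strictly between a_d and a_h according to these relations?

The relations place a_d below a_h. An element lies strictly between them when it is forced above a_d and also forced below a_h.
Above a_d: {a_m, a_j, a_i, a_q, a_c, a_r}. Below a_h: {a_m, a_s, a_i}.
Intersection: {a_m, a_i} — 2.

2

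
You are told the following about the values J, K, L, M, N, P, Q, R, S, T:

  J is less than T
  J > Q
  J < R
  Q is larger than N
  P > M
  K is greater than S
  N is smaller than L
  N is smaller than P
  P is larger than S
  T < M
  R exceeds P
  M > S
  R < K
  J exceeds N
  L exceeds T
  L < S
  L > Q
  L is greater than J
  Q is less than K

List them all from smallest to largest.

Each adjacent pair is fixed by a given relation: N < Q; Q < J; J < T; T < L; L < S; S < M; M < P; P < R; R < K. Chaining them end to end gives the full order.

N < Q < J < T < L < S < M < P < R < K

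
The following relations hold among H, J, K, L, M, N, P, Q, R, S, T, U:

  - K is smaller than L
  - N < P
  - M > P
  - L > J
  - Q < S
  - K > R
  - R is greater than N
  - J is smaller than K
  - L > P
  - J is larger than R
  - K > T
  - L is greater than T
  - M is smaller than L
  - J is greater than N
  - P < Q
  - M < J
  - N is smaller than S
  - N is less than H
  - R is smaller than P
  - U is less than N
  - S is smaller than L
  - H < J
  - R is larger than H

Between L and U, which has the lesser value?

U

U < N and N < H give U < H.
With H < R: U < N < H < R.
With R < J: U < N < H < R < J.
Then J < K extends the chain to K.
Then K < L extends the chain to L.
So U < L; U is the smaller of the two.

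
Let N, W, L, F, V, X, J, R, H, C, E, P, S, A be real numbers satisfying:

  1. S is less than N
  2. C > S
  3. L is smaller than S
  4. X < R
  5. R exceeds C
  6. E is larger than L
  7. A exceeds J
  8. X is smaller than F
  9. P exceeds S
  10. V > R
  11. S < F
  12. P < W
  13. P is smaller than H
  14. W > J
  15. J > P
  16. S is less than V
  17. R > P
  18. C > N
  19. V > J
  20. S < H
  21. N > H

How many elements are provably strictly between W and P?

The relations place P below W. An element lies strictly between them when it is forced above P and also forced below W.
Above P: {J, A, H, N, C, R, V}. Below W: {L, S, J}.
Intersection: {J} — 1.

1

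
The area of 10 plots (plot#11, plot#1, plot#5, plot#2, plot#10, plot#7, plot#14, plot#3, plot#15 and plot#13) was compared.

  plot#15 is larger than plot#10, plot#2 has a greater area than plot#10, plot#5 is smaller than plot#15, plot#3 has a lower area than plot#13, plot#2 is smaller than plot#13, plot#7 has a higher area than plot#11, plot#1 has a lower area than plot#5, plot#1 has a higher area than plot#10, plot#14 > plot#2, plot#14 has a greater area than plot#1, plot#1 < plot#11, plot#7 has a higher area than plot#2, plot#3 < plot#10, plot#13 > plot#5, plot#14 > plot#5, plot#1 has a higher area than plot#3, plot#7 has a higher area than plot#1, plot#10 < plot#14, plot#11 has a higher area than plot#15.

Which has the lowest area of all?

Chaining upward from plot#3: directly above it, plot#10, plot#1, plot#13; then plot#5, plot#2, plot#15, plot#14, plot#11, plot#7.
That covers every other element, and nothing is given below plot#3, so plot#3 is the lowest area.

plot#3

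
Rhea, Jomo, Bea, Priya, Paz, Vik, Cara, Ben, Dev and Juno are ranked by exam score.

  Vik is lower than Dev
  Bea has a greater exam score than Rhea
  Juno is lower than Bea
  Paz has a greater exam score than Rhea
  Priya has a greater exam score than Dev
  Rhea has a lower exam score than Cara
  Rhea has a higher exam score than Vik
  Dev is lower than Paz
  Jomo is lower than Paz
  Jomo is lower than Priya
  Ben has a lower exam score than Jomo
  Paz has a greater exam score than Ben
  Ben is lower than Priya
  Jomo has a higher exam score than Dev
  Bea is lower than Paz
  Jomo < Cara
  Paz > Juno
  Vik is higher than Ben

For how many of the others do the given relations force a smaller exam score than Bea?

Directly below Bea: Rhea, Juno.
One step further: Vik (3 so far).
One step further: Ben (4 so far).
Nothing else is reachable below Bea; 4 in all.

4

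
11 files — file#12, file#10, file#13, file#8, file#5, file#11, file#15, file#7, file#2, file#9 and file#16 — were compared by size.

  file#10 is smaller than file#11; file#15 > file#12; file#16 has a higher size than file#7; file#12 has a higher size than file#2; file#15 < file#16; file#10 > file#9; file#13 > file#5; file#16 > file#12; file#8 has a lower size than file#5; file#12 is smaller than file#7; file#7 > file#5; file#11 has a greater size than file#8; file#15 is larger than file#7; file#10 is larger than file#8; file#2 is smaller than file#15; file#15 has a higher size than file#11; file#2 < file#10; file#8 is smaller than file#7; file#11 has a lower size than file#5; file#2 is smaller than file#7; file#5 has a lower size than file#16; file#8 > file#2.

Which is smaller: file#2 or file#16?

file#2 < file#8 and file#8 < file#10 give file#2 < file#10.
Then file#10 < file#11 extends the chain to file#11.
Then file#11 < file#5 extends the chain to file#5.
Then file#5 < file#7 extends the chain to file#7.
With file#7 < file#16: file#2 < file#8 < file#10 < file#11 < file#5 < file#7 < file#16.
So file#2 < file#16; file#2 is the smaller of the two.

file#2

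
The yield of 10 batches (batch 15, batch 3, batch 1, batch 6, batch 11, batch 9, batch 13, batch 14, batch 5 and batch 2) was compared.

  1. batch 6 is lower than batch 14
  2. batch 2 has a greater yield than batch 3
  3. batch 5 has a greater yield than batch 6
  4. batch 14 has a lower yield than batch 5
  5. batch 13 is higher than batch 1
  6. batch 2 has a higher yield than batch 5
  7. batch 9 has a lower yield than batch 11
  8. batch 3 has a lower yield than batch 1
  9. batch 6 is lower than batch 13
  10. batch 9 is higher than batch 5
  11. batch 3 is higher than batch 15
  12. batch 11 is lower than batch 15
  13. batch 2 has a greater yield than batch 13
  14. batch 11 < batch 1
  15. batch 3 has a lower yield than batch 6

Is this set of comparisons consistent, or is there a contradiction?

inconsistent

Chaining the given relations yields batch 15 < batch 3 < batch 6 < batch 14 < batch 5 < batch 9 < batch 11, so batch 15 < batch 11. But one relation states batch 11 < batch 15. These cannot both hold.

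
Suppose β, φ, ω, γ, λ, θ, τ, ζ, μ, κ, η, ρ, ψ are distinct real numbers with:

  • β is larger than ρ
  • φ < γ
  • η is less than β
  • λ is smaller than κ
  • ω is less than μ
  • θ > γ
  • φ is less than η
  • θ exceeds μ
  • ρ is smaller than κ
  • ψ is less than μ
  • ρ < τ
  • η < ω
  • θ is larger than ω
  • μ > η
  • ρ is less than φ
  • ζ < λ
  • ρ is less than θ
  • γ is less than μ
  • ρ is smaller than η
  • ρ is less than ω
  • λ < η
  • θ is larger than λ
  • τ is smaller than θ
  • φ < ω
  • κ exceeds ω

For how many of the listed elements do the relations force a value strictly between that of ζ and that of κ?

3

The relations place ζ below κ. An element lies strictly between them when it is forced above ζ and also forced below κ.
Above ζ: {λ, η, ω, μ, θ, β}. Below κ: {ρ, φ, λ, η, ω}.
Intersection: {λ, η, ω} — 3.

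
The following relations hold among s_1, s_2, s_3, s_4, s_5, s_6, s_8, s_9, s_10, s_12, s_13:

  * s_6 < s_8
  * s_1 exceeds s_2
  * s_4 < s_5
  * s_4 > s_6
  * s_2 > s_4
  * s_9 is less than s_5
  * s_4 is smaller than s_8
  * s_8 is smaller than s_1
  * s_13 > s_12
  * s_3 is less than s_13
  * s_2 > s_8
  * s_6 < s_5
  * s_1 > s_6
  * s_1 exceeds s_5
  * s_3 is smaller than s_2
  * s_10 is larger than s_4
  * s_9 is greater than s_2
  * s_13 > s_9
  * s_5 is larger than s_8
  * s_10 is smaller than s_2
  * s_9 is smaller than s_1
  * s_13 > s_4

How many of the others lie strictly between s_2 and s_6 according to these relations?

Chaining upward from s_6 reaches: s_4, s_8, s_10, s_9, s_5, s_1, s_13.
Chaining downward from s_2 reaches: s_4, s_3, s_8, s_10.
Strictly between s_6 and s_2 are those in both lists: s_4, s_8, s_10 — 3 elements.

3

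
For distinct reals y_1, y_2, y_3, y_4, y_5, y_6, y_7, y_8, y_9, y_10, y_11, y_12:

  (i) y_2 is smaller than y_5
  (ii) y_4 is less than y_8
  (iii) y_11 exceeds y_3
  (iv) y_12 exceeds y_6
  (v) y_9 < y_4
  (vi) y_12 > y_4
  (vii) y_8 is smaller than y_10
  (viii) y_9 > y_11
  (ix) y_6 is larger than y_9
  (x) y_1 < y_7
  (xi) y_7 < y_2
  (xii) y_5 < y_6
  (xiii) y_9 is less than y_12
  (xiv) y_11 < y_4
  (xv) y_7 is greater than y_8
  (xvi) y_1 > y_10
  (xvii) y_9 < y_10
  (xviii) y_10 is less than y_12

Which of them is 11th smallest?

y_6

The consecutive relations fix a unique order: y_3 < y_11 < y_9 < y_4 < y_8 < y_10 < y_1 < y_7 < y_2 < y_5 < y_6 < y_12.
Counting 11 from the smallest end gives y_6.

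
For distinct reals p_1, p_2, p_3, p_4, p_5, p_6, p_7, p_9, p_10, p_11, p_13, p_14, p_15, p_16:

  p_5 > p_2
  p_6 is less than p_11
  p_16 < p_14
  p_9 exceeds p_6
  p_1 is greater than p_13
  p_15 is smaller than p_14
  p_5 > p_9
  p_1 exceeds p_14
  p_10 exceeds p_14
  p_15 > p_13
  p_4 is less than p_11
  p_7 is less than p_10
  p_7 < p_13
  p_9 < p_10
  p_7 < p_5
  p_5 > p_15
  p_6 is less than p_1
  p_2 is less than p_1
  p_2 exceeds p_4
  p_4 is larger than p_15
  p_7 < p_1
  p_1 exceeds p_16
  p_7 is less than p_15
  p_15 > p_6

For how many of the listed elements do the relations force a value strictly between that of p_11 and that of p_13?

Chaining upward from p_13 reaches: p_15, p_4, p_14, p_2, p_10, p_1, p_5.
Chaining downward from p_11 reaches: p_7, p_6, p_15, p_4.
Strictly between p_13 and p_11 are those in both lists: p_15, p_4 — 2 elements.

2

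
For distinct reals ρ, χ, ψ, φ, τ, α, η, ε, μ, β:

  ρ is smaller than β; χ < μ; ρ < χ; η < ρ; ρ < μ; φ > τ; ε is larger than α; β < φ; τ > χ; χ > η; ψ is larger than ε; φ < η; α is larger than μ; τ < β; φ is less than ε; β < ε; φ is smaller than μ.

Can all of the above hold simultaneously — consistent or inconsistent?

inconsistent

Chaining the given relations yields η < ρ < χ < τ < β < φ, so η < φ. But one relation states φ < η. These cannot both hold.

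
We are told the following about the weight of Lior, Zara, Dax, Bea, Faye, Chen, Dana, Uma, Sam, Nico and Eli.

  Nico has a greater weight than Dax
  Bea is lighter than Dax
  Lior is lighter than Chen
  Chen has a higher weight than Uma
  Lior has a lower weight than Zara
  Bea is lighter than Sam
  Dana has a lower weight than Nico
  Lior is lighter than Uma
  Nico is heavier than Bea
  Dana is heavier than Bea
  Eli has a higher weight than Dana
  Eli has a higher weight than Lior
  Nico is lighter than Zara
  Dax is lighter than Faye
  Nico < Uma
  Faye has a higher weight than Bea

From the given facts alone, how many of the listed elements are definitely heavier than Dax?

From Dax the given relations immediately reach Nico, Faye.
From those, Zara, Uma — 4 in total.
From those, Chen — 5 in total.
No other element is forced above Dax by the given relations, so the count is 5.

5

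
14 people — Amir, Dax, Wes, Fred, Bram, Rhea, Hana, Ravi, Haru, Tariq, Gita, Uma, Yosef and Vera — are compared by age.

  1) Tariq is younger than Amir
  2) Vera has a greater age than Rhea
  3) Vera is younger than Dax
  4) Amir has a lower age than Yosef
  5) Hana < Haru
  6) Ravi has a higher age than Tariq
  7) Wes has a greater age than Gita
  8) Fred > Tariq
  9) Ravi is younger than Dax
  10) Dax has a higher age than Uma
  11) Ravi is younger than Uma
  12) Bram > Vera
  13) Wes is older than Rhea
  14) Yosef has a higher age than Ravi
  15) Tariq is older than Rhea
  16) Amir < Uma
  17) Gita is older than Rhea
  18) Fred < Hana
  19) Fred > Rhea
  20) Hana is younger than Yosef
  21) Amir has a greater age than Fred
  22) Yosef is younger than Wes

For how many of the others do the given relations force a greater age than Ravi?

The elements the relations force above Ravi are Uma, Dax, Yosef, Wes — no chain reaches any other.
That is 4.

4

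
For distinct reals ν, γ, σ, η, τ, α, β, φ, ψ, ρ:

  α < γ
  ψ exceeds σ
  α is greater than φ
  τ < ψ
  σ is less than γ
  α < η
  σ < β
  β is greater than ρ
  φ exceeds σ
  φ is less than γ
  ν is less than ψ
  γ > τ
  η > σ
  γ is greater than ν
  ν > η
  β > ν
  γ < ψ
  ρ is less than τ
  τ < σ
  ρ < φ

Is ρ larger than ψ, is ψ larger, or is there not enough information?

ψ

ρ < τ and τ < σ give ρ < σ.
Then σ < φ extends the chain to φ.
Then φ < α extends the chain to α.
With α < η: ρ < τ < σ < φ < α < η.
With η < ν: ρ < τ < σ < φ < α < η < ν.
With ν < γ: ρ < τ < σ < φ < α < η < ν < γ.
Then γ < ψ extends the chain to ψ.
So ψ is larger.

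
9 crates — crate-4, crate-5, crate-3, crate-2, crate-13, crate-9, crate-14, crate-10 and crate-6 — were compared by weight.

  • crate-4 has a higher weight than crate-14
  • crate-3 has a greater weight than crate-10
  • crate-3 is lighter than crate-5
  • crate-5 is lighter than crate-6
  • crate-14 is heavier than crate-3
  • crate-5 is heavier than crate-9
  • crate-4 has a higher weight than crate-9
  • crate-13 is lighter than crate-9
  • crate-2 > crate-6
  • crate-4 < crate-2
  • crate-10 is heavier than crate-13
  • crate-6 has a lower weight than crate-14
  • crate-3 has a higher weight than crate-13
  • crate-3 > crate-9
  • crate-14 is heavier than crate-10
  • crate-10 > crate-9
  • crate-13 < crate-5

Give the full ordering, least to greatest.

Each adjacent pair is fixed by a given relation: crate-13 < crate-9; crate-9 < crate-10; crate-10 < crate-3; crate-3 < crate-5; crate-5 < crate-6; crate-6 < crate-14; crate-14 < crate-4; crate-4 < crate-2. Chaining them end to end gives the full order.

crate-13 < crate-9 < crate-10 < crate-3 < crate-5 < crate-6 < crate-14 < crate-4 < crate-2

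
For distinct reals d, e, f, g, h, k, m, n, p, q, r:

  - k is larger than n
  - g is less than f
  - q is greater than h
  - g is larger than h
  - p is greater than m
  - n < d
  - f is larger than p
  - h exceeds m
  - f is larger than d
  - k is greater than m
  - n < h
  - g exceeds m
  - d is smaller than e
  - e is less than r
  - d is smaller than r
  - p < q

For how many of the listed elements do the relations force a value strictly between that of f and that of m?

The relations place m below f. An element lies strictly between them when it is forced above m and also forced below f.
Above m: {p, h, g, k, q}. Below f: {n, d, p, h, g}.
Intersection: {p, h, g} — 3.

3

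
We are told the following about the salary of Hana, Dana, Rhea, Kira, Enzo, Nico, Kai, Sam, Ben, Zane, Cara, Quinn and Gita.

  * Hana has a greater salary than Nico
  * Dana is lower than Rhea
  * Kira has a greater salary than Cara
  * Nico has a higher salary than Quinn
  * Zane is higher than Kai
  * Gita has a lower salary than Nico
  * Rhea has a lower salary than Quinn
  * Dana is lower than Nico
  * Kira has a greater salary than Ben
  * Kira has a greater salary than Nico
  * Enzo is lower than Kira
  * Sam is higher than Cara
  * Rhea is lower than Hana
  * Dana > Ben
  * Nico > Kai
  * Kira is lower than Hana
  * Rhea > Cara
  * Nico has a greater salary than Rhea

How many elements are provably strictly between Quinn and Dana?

1

Chaining upward from Dana reaches: Rhea, Nico, Kira, Hana.
Chaining downward from Quinn reaches: Ben, Cara, Rhea.
Strictly between Dana and Quinn are those in both lists: Rhea — 1 element.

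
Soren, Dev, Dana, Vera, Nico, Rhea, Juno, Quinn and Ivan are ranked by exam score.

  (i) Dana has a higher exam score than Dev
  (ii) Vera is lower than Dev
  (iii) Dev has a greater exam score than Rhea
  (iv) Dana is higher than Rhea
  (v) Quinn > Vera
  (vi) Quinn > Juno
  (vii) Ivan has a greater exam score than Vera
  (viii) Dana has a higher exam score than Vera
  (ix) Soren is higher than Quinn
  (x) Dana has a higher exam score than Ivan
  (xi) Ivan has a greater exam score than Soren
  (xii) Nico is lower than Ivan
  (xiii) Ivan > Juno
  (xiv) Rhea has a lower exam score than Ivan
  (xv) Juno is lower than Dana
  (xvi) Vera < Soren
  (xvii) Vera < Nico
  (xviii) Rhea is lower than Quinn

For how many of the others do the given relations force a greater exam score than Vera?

6

The elements the relations force above Vera are Dev, Nico, Quinn, Soren, Ivan, Dana — no chain reaches any other.
That is 6.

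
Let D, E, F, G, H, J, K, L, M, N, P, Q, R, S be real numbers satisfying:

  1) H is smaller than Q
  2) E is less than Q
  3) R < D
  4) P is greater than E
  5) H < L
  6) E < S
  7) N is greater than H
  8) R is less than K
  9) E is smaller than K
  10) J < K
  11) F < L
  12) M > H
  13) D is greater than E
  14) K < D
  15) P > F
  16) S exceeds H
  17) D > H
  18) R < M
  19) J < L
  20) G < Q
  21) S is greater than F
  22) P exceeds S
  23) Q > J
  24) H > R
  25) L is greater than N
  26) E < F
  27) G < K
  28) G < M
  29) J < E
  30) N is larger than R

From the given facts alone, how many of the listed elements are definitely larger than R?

9

The elements the relations force above R are H, N, S, L, Q, P, M, K, D — no chain reaches any other.
That is 9.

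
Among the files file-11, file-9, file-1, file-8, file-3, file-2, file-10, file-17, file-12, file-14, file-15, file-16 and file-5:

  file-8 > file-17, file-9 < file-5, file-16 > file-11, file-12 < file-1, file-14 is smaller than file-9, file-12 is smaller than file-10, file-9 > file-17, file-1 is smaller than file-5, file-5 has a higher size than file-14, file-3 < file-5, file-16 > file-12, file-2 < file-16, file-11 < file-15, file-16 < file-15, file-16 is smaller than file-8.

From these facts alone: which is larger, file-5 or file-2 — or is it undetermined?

undetermined

Following every chain through file-2: above file-2 we get file-16, file-15, file-8.
file-5 is not reached, and no chain runs the other way from file-5 to file-2.
So the given relations leave the order of file-2 and file-5 undetermined.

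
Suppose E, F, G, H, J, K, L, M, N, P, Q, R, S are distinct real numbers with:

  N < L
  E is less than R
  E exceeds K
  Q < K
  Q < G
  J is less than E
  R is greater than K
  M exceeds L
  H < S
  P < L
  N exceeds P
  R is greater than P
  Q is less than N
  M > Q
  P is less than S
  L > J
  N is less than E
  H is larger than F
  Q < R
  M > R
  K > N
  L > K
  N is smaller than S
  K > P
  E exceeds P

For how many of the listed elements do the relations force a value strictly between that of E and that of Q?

Chaining upward from Q reaches: N, K, L, R, G, M, S.
Chaining downward from E reaches: P, N, J, K.
Strictly between Q and E are those in both lists: N, K — 2 elements.

2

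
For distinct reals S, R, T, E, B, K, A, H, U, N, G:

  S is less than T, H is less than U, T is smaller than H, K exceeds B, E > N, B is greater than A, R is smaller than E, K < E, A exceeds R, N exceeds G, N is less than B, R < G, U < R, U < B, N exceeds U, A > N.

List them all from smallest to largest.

S < T < H < U < R < G < N < A < B < K < E

The consecutive links are each given: S < T; T < H; H < U; U < R; R < G; G < N; N < A; A < B; B < K; K < E.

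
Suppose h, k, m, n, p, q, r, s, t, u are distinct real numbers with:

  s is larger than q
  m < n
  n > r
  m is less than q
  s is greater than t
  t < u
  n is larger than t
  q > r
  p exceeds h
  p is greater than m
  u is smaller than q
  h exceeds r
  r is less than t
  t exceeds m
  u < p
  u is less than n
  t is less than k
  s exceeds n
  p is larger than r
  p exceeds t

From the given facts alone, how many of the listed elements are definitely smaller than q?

4

Directly below q: m, r, u.
One step further: t (4 so far).
No other element is forced below q by the given relations, so the count is 4.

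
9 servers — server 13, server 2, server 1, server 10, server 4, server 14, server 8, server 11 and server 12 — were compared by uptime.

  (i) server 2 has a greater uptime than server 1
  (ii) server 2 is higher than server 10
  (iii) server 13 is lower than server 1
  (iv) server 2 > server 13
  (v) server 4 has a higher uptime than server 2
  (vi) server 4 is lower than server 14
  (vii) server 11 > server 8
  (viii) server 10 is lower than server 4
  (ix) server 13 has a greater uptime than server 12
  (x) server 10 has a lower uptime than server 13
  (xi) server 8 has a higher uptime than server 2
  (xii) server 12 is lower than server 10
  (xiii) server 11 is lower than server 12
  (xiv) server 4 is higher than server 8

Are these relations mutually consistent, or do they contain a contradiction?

We have server 8 < server 11 stated directly, yet also server 11 < server 12 < server 10 < server 13 < server 1 < server 2 < server 8 by chaining the others — so server 11 < server 8. Contradiction.

inconsistent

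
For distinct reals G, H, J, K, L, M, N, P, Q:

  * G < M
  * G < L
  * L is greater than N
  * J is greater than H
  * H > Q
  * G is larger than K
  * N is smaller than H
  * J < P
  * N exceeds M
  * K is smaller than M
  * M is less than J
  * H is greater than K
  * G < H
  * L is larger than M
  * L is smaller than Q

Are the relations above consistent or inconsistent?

The single ordering K < G < M < N < L < Q < H < J < P satisfies every listed relation, so no contradiction arises.

consistent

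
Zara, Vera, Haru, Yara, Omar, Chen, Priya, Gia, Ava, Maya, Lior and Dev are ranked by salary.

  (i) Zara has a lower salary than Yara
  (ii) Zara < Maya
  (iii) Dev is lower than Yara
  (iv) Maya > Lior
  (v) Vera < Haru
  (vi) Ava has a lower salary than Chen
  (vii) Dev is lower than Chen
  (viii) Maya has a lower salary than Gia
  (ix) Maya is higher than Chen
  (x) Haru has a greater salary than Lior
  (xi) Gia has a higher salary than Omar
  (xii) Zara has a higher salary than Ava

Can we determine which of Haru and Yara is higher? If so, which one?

undetermined

Following every chain through Yara: below Yara we get Ava, Zara, Dev.
Haru is not reached, and no chain runs the other way from Haru to Yara.
So the given relations leave the order of Yara and Haru undetermined.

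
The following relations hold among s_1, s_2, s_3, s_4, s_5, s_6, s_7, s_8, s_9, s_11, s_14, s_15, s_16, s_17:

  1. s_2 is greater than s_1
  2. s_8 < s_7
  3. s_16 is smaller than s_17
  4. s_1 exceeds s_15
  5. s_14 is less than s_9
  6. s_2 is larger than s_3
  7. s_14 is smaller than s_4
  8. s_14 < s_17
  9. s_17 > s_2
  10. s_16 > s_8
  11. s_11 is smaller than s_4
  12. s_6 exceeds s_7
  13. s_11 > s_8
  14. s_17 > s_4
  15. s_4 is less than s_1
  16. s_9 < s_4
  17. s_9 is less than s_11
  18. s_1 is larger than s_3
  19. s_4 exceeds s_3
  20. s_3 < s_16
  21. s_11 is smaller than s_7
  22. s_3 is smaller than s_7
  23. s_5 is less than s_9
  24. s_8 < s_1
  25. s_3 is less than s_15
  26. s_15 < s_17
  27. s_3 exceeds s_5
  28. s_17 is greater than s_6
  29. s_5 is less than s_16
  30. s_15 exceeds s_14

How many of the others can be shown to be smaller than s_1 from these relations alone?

8

Directly below s_1: s_3, s_8, s_15, s_4.
One step further: s_14, s_5, s_9, s_11 (8 so far).
No other element is forced below s_1 by the given relations, so the count is 8.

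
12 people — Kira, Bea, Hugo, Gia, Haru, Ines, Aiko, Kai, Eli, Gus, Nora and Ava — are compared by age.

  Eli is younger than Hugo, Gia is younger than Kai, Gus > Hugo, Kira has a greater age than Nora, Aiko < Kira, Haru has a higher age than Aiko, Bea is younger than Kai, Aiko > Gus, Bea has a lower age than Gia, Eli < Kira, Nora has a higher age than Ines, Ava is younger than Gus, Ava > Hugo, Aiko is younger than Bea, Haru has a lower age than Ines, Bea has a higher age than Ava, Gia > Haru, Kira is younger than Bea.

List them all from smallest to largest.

Eli < Hugo < Ava < Gus < Aiko < Haru < Ines < Nora < Kira < Bea < Gia < Kai

The consecutive links are each given: Eli < Hugo; Hugo < Ava; Ava < Gus; Gus < Aiko; Aiko < Haru; Haru < Ines; Ines < Nora; Nora < Kira; Kira < Bea; Bea < Gia; Gia < Kai.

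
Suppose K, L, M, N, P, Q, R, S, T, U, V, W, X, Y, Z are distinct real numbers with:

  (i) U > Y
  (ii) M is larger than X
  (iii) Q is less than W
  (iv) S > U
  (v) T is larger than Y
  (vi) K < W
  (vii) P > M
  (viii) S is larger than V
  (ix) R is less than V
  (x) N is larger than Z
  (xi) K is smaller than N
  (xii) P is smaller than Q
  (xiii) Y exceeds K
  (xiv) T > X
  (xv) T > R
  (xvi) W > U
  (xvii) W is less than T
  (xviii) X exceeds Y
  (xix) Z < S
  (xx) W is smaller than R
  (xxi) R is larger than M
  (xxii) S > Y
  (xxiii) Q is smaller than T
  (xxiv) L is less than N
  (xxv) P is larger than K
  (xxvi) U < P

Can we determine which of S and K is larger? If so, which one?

S

Link the given pairs in sequence: K < Y; Y < X; X < M; M < P; P < Q; Q < W; W < R; R < V; V < S.
Chaining these gives K < Y < X < M < P < Q < W < R < V < S.
So S is larger.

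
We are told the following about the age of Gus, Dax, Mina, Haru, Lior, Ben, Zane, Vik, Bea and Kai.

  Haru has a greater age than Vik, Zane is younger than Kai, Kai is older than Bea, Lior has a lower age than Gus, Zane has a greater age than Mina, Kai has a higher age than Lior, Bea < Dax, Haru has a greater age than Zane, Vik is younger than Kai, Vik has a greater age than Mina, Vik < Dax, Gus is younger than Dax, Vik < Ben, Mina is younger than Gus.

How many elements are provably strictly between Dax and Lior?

Chaining upward from Lior reaches: Gus, Kai.
Chaining downward from Dax reaches: Mina, Bea, Vik, Gus.
Strictly between Lior and Dax are those in both lists: Gus — 1 element.

1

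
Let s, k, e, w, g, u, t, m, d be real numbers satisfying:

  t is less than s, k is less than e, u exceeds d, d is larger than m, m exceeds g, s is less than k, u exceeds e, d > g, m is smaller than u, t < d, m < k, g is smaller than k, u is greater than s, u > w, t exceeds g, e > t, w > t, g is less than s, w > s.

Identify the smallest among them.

m is not least since g < m; t is not least since g < t; s is not least since g < s; w is not least since s < w; k is not least since g < k; d is not least since m < d; e is not least since k < e; u is not least since d < u.
Only g has nothing below it, so g is the smallest.

g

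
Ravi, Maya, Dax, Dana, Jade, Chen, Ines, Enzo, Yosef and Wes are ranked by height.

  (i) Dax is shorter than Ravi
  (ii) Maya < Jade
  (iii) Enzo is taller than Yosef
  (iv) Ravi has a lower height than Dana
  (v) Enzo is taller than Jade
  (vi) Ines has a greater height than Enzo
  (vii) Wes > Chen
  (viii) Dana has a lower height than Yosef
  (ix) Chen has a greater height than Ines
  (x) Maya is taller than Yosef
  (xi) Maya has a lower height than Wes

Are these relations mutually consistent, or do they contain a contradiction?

The single ordering Dax < Ravi < Dana < Yosef < Maya < Jade < Enzo < Ines < Chen < Wes satisfies every listed relation, so no contradiction arises.

consistent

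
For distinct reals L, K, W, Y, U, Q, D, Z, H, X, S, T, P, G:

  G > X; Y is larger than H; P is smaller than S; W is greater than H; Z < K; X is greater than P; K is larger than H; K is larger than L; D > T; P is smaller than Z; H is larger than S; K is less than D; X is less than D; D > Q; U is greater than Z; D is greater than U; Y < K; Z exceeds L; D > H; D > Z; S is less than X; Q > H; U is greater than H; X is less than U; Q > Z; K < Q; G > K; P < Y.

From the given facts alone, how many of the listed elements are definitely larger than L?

From L the given relations immediately reach Z, K.
From those, U, G, Q, D — 6 in total.
Nothing else is reachable above L; 6 in all.

6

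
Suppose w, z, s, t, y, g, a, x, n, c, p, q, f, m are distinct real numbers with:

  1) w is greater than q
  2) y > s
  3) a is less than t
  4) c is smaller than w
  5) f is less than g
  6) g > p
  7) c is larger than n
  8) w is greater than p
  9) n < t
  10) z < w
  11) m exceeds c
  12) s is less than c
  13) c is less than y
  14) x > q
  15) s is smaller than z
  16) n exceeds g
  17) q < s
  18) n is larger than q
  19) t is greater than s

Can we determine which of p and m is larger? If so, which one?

Following the relations from p: p < g < n < c < m.
So m is larger.

m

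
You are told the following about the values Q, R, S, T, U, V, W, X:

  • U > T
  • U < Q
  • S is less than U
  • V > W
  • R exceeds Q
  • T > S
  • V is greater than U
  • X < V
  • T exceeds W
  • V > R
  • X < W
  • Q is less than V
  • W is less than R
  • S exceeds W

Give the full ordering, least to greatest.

The consecutive links are each given: X < W; W < S; S < T; T < U; U < Q; Q < R; R < V.

X < W < S < T < U < Q < R < V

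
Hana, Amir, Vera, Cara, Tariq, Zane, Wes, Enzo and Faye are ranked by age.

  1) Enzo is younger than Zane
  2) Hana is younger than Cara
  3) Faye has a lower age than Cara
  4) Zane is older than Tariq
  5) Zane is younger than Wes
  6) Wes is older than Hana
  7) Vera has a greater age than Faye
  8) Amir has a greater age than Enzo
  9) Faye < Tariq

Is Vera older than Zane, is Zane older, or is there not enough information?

undetermined

Following every chain through Vera: below Vera we get Faye.
Zane is not reached, and no chain runs the other way from Zane to Vera.
So the given relations leave the order of Vera and Zane undetermined.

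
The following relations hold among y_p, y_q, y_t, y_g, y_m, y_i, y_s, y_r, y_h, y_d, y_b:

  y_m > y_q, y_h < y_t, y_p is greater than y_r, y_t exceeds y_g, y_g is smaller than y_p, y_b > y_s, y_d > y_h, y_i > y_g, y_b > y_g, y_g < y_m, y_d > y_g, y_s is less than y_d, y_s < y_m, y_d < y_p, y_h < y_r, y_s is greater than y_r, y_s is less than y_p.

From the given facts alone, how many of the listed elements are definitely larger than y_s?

4

From y_s the given relations immediately reach y_d, y_b, y_m, y_p.
Nothing else is reachable above y_s; 4 in all.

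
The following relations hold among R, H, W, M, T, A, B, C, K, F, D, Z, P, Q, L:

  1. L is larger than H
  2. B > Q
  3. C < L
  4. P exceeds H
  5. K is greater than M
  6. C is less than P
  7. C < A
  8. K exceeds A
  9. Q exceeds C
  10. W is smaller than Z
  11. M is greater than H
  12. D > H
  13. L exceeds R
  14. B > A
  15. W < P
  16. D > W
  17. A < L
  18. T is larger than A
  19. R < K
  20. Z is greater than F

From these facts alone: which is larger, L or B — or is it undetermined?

Following every chain through L: below L we get H, C, R, A.
B is not reached, and no chain runs the other way from B to L.
So the given relations leave the order of L and B undetermined.

undetermined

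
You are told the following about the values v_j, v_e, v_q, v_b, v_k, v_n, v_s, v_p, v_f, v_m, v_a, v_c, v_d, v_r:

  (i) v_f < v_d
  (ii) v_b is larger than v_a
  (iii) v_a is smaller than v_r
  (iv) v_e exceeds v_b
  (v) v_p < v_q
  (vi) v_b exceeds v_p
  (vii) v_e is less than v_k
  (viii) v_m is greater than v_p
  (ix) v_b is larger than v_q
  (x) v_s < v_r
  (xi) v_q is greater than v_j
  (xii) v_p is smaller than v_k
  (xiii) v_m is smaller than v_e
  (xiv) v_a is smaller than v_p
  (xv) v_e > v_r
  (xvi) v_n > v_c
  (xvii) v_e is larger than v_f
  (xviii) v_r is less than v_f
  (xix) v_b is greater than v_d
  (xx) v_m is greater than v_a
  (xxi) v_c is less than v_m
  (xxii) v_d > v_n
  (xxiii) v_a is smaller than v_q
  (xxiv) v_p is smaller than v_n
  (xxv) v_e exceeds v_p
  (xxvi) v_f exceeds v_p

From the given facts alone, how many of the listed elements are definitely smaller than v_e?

12

From v_e the given relations immediately reach v_p, v_r, v_f, v_m, v_b.
From those, v_a, v_s, v_c, v_q, v_d — 10 in total.
From those, v_n, v_j — 12 in total.
No other element is forced below v_e by the given relations, so the count is 12.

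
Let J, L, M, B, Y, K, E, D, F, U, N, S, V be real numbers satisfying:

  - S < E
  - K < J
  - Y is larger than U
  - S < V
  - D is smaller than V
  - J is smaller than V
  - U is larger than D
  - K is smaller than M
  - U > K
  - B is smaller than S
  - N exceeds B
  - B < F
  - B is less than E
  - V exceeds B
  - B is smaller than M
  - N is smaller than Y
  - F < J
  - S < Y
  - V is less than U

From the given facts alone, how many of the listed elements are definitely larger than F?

Directly above F: J.
One step further: V (2 so far).
One step further: U (3 so far).
One step further: Y (4 so far).
No other element is forced above F by the given relations, so the count is 4.

4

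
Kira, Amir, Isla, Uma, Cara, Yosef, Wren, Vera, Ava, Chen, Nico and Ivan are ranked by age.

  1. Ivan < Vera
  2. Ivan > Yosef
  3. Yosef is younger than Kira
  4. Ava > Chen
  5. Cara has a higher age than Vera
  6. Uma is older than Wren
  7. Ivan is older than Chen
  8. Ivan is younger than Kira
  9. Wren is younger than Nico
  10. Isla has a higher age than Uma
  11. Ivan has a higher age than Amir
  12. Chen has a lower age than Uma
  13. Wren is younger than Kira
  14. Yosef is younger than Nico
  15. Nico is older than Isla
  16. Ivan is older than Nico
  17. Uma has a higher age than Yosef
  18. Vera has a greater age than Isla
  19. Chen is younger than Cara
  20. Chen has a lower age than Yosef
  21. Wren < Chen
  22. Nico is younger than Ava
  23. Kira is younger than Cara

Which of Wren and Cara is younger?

Wren

Link the given pairs in sequence: Wren < Chen; Chen < Yosef; Yosef < Uma; Uma < Isla; Isla < Nico; Nico < Ivan; Ivan < Vera; Vera < Cara.
Together: Wren < Chen < Yosef < Uma < Isla < Nico < Ivan < Vera < Cara.
So Wren < Cara; Wren is the younger of the two.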